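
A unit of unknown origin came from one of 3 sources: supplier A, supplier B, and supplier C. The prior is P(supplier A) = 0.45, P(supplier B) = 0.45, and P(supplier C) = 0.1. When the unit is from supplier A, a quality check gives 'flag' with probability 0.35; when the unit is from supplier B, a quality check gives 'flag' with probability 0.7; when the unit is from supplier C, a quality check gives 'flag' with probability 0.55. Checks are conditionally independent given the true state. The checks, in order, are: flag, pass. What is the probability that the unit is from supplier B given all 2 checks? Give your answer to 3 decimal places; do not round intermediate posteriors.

After 'flag': normaliser = 0.35·0.4500 + 0.7·0.4500 + 0.55·0.1000; P(supplier A) ≈ 0.2986, P(supplier B) ≈ 0.5972, P(supplier C) ≈ 0.1043
After 'pass': normaliser = 0.65·0.2986 + 0.3·0.5972 + 0.45·0.1043; P(supplier A) ≈ 0.4619, P(supplier B) ≈ 0.4264, P(supplier C) ≈ 0.1117

0.426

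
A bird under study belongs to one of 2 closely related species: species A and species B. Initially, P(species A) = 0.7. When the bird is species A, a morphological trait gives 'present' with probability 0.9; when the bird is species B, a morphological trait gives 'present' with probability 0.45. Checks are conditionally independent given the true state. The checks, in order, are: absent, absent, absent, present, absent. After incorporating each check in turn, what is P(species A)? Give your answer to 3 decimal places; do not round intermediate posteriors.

Each posterior becomes the prior for the next update.
After 'absent': P(species A) = 0.1·0.7000 / (0.1·0.7000 + 0.55·0.3000) ≈ 0.2979
After 'absent': P(species A) = 0.1·0.2979 / (0.1·0.2979 + 0.55·0.7021) ≈ 0.0716
After 'absent': P(species A) = 0.1·0.0716 / (0.1·0.0716 + 0.55·0.9284) ≈ 0.0138
After 'present': P(species A) = 0.9·0.0138 / (0.9·0.0138 + 0.45·0.9862) ≈ 0.0273
After 'absent': P(species A) = 0.1·0.0273 / (0.1·0.0273 + 0.55·0.9727) ≈ 0.0051

0.005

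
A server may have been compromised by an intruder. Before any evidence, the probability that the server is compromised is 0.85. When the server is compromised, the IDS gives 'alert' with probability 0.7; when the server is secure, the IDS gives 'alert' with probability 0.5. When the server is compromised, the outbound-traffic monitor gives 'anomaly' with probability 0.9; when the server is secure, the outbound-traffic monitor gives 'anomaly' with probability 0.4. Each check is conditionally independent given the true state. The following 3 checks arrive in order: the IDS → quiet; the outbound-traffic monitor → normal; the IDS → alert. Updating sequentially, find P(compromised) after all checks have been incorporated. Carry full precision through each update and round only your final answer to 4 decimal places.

Each posterior becomes the prior for the next update.
After the IDS='quiet': P(compromised) = 0.3·0.8500 / (0.3·0.8500 + 0.5·0.1500) ≈ 0.7727
After the outbound-traffic monitor='normal': P(compromised) = 0.1·0.7727 / (0.1·0.7727 + 0.6·0.2273) ≈ 0.3617
After the IDS='alert': P(compromised) = 0.7·0.3617 / (0.7·0.3617 + 0.5·0.6383) ≈ 0.4424

0.4424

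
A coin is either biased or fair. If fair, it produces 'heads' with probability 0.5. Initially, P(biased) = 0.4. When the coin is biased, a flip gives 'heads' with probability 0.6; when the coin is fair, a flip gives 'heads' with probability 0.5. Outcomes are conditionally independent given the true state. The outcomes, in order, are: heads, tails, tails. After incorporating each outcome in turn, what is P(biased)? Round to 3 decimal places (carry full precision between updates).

After 'heads': P(biased) = 0.6·0.4000 / (0.6·0.4000 + 0.5·0.6000) ≈ 0.4444
After 'tails': P(biased) = 0.4·0.4444 / (0.4·0.4444 + 0.5·0.5556) ≈ 0.3902
After 'tails': P(biased) = 0.4·0.3902 / (0.4·0.3902 + 0.5·0.6098) ≈ 0.3386

0.339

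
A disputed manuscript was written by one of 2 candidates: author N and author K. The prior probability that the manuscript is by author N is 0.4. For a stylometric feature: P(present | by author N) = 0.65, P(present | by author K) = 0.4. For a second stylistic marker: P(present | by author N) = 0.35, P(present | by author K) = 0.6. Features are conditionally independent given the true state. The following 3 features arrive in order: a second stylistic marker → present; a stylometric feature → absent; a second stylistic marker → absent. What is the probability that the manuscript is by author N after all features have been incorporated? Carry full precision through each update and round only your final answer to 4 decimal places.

0.2693

After a second stylistic marker='present': P(author N) = 0.35·0.4000 / (0.35·0.4000 + 0.6·0.6000) ≈ 0.2800
After a stylometric feature='absent': P(author N) = 0.35·0.2800 / (0.35·0.2800 + 0.6·0.7200) ≈ 0.1849
After a second stylistic marker='absent': P(author N) = 0.65·0.1849 / (0.65·0.1849 + 0.4·0.8151) ≈ 0.2693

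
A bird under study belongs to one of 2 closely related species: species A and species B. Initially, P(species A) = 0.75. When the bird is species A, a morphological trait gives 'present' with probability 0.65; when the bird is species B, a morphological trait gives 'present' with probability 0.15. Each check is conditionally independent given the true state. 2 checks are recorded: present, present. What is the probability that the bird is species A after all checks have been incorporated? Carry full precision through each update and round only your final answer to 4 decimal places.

0.9826

After 'present': P(species A) = 0.65·0.7500 / (0.65·0.7500 + 0.15·0.2500) ≈ 0.9286
After 'present': P(species A) = 0.65·0.9286 / (0.65·0.9286 + 0.15·0.0714) ≈ 0.9826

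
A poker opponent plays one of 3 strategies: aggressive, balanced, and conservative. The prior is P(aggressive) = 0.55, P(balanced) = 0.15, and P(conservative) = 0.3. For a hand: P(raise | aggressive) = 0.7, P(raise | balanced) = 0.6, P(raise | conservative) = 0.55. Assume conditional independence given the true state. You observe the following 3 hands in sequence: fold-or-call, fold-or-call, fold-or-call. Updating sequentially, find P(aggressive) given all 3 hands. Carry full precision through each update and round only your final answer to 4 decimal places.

0.2867

After 'fold-or-call': normaliser = 0.3·0.5500 + 0.4·0.1500 + 0.45·0.3000; P(aggressive) ≈ 0.4583, P(balanced) ≈ 0.1667, P(conservative) ≈ 0.3750
After 'fold-or-call': normaliser = 0.3·0.4583 + 0.4·0.1667 + 0.45·0.3750; P(aggressive) ≈ 0.3687, P(balanced) ≈ 0.1788, P(conservative) ≈ 0.4525
After 'fold-or-call': normaliser = 0.3·0.3687 + 0.4·0.1788 + 0.45·0.4525; P(aggressive) ≈ 0.2867, P(balanced) ≈ 0.1854, P(conservative) ≈ 0.5279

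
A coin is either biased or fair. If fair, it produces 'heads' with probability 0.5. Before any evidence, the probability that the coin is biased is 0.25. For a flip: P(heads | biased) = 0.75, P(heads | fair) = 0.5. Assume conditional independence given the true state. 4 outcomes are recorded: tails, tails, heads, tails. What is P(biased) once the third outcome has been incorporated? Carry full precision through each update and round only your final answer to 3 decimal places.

0.111

Each posterior becomes the prior for the next update.
After 'tails': P(biased) = 0.25·0.2500 / (0.25·0.2500 + 0.5·0.7500) ≈ 0.1429
After 'tails': P(biased) = 0.25·0.1429 / (0.25·0.1429 + 0.5·0.8571) ≈ 0.0769
After 'heads': P(biased) = 0.75·0.0769 / (0.75·0.0769 + 0.5·0.9231) ≈ 0.1111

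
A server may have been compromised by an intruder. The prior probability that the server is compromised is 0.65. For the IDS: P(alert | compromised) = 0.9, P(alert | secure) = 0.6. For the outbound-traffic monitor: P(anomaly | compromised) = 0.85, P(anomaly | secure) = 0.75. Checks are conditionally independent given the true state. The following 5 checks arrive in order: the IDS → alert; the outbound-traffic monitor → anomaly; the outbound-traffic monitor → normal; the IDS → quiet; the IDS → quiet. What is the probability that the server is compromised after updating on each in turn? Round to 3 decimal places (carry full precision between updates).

After the IDS='alert': P(compromised) = 0.9·0.6500 / (0.9·0.6500 + 0.6·0.3500) ≈ 0.7358
After the outbound-traffic monitor='anomaly': P(compromised) = 0.85·0.7358 / (0.85·0.7358 + 0.75·0.2642) ≈ 0.7595
After the outbound-traffic monitor='normal': P(compromised) = 0.15·0.7595 / (0.15·0.7595 + 0.25·0.2405) ≈ 0.6545
After the IDS='quiet': P(compromised) = 0.1·0.6545 / (0.1·0.6545 + 0.4·0.3455) ≈ 0.3214
After the IDS='quiet': P(compromised) = 0.1·0.3214 / (0.1·0.3214 + 0.4·0.6786) ≈ 0.1059

0.106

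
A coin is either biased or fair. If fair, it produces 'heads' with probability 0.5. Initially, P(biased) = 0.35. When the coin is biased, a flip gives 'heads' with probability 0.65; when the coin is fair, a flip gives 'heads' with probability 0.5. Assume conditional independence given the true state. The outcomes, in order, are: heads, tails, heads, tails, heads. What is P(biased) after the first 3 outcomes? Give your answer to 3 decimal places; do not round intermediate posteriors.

0.389

Each posterior becomes the prior for the next update.
After 'heads': P(biased) = 0.65·0.3500 / (0.65·0.3500 + 0.5·0.6500) ≈ 0.4118
After 'tails': P(biased) = 0.35·0.4118 / (0.35·0.4118 + 0.5·0.5882) ≈ 0.3289
After 'heads': P(biased) = 0.65·0.3289 / (0.65·0.3289 + 0.5·0.6711) ≈ 0.3891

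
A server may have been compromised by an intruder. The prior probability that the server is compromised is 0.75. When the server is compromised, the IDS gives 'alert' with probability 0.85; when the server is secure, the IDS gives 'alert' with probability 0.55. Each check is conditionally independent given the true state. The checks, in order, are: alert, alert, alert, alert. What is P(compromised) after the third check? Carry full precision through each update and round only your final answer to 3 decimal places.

Apply Bayes' rule sequentially, carrying P(compromised) forward.
After 'alert': P(compromised) = 0.85·0.7500 / (0.85·0.7500 + 0.55·0.2500) ≈ 0.8226
After 'alert': P(compromised) = 0.85·0.8226 / (0.85·0.8226 + 0.55·0.1774) ≈ 0.8775
After 'alert': P(compromised) = 0.85·0.8775 / (0.85·0.8775 + 0.55·0.1225) ≈ 0.9172

0.917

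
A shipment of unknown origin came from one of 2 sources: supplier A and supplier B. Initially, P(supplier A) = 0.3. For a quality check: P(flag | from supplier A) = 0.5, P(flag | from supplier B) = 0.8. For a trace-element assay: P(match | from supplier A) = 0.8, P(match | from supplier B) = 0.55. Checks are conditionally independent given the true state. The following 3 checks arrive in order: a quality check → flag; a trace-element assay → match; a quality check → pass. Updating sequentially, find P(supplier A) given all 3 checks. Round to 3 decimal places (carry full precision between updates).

0.493

After a quality check='flag': P(supplier A) = 0.5·0.3000 / (0.5·0.3000 + 0.8·0.7000) ≈ 0.2113
After a trace-element assay='match': P(supplier A) = 0.8·0.2113 / (0.8·0.2113 + 0.55·0.7887) ≈ 0.2804
After a quality check='pass': P(supplier A) = 0.5·0.2804 / (0.5·0.2804 + 0.2·0.7196) ≈ 0.4934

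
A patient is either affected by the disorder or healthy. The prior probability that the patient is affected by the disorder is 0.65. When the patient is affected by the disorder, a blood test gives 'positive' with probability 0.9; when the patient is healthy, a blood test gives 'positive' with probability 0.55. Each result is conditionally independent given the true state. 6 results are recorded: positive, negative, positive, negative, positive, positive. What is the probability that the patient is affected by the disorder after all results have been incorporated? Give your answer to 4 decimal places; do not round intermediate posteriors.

After 'positive': P(affected) = 0.9·0.6500 / (0.9·0.6500 + 0.55·0.3500) ≈ 0.7524
After 'negative': P(affected) = 0.1·0.7524 / (0.1·0.7524 + 0.45·0.2476) ≈ 0.4031
After 'positive': P(affected) = 0.9·0.4031 / (0.9·0.4031 + 0.55·0.5969) ≈ 0.5250
After 'negative': P(affected) = 0.1·0.5250 / (0.1·0.5250 + 0.45·0.4750) ≈ 0.1972
After 'positive': P(affected) = 0.9·0.1972 / (0.9·0.1972 + 0.55·0.8028) ≈ 0.2867
After 'positive': P(affected) = 0.9·0.2867 / (0.9·0.2867 + 0.55·0.7133) ≈ 0.3967

0.3967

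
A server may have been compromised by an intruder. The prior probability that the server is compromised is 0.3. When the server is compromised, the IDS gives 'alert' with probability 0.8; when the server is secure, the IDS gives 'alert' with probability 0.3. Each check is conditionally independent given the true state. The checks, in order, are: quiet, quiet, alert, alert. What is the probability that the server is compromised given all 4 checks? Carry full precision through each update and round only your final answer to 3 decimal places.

0.199

After 'quiet': P(compromised) = 0.2·0.3000 / (0.2·0.3000 + 0.7·0.7000) ≈ 0.1091
After 'quiet': P(compromised) = 0.2·0.1091 / (0.2·0.1091 + 0.7·0.8909) ≈ 0.0338
After 'alert': P(compromised) = 0.8·0.0338 / (0.8·0.0338 + 0.3·0.9662) ≈ 0.0853
After 'alert': P(compromised) = 0.8·0.0853 / (0.8·0.0853 + 0.3·0.9147) ≈ 0.1992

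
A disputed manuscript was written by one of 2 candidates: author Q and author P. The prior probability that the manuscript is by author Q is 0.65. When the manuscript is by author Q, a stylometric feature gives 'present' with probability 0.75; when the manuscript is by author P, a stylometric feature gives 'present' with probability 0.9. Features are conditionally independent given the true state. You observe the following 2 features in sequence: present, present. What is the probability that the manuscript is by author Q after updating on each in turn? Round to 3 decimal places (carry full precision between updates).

0.563

Apply Bayes' rule sequentially, carrying P(author Q) forward.
After 'present': P(author Q) = 0.75·0.6500 / (0.75·0.6500 + 0.9·0.3500) ≈ 0.6075
After 'present': P(author Q) = 0.75·0.6075 / (0.75·0.6075 + 0.9·0.3925) ≈ 0.5633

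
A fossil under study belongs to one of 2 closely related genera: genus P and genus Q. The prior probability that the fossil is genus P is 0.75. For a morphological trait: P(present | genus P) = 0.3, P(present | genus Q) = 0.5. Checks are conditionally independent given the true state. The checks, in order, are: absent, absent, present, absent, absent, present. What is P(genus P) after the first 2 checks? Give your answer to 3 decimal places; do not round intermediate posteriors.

After 'absent': P(genus P) = 0.7·0.7500 / (0.7·0.7500 + 0.5·0.2500) ≈ 0.8077
After 'absent': P(genus P) = 0.7·0.8077 / (0.7·0.8077 + 0.5·0.1923) ≈ 0.8547

0.855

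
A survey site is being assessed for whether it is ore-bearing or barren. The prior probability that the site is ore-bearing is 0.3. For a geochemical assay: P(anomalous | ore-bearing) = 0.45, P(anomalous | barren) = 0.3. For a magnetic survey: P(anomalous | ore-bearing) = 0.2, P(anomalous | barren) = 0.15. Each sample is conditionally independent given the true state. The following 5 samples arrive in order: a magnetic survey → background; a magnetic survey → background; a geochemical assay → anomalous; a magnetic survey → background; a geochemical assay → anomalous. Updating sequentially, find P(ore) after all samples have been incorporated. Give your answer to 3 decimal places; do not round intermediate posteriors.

After a magnetic survey='background': P(ore) = 0.8·0.3000 / (0.8·0.3000 + 0.85·0.7000) ≈ 0.2874
After a magnetic survey='background': P(ore) = 0.8·0.2874 / (0.8·0.2874 + 0.85·0.7126) ≈ 0.2752
After a geochemical assay='anomalous': P(ore) = 0.45·0.2752 / (0.45·0.2752 + 0.3·0.7248) ≈ 0.3628
After a magnetic survey='background': P(ore) = 0.8·0.3628 / (0.8·0.3628 + 0.85·0.6372) ≈ 0.3489
After a geochemical assay='anomalous': P(ore) = 0.45·0.3489 / (0.45·0.3489 + 0.3·0.6511) ≈ 0.4457

0.446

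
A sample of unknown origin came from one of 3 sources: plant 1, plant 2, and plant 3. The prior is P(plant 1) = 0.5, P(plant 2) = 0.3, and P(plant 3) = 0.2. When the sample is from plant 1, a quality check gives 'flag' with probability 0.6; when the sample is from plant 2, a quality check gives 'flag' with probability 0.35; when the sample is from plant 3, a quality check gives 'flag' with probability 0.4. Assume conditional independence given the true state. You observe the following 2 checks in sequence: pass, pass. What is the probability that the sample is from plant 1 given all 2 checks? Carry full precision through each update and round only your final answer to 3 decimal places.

Apply Bayes' rule sequentially, carrying P(plant 1) forward.
After 'pass': normaliser = 0.4·0.5000 + 0.65·0.3000 + 0.6·0.2000; P(plant 1) ≈ 0.3883, P(plant 2) ≈ 0.3786, P(plant 3) ≈ 0.2330
After 'pass': normaliser = 0.4·0.3883 + 0.65·0.3786 + 0.6·0.2330; P(plant 1) ≈ 0.2870, P(plant 2) ≈ 0.4547, P(plant 3) ≈ 0.2583

0.287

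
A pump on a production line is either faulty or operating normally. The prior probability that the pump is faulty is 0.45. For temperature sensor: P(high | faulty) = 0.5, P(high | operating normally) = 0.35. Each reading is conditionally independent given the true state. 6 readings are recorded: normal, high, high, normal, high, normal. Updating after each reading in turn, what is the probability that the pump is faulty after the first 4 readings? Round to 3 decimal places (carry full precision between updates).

After 'normal': P(faulty) = 0.5·0.4500 / (0.5·0.4500 + 0.65·0.5500) ≈ 0.3863
After 'high': P(faulty) = 0.5·0.3863 / (0.5·0.3863 + 0.35·0.6137) ≈ 0.4734
After 'high': P(faulty) = 0.5·0.4734 / (0.5·0.4734 + 0.35·0.5266) ≈ 0.5623
After 'normal': P(faulty) = 0.5·0.5623 / (0.5·0.5623 + 0.65·0.4377) ≈ 0.4970

0.497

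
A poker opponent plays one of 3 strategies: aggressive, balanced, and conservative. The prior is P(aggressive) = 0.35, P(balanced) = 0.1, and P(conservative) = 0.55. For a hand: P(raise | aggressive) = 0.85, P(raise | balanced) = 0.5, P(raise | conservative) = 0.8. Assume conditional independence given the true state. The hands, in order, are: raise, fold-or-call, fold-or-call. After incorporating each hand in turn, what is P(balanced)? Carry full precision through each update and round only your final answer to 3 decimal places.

After 'raise': normaliser = 0.85·0.3500 + 0.5·0.1000 + 0.8·0.5500; P(aggressive) ≈ 0.3778, P(balanced) ≈ 0.0635, P(conservative) ≈ 0.5587
After 'fold-or-call': normaliser = 0.15·0.3778 + 0.5·0.0635 + 0.2·0.5587; P(aggressive) ≈ 0.2831, P(balanced) ≈ 0.1586, P(conservative) ≈ 0.5583
After 'fold-or-call': normaliser = 0.15·0.2831 + 0.5·0.1586 + 0.2·0.5583; P(aggressive) ≈ 0.1819, P(balanced) ≈ 0.3397, P(conservative) ≈ 0.4783

0.340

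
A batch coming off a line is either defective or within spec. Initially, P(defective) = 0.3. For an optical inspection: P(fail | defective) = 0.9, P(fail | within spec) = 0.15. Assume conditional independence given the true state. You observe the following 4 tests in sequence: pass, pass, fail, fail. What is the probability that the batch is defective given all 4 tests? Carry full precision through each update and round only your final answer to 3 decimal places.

0.176

After 'pass': P(defective) = 0.1·0.3000 / (0.1·0.3000 + 0.85·0.7000) ≈ 0.0480
After 'pass': P(defective) = 0.1·0.0480 / (0.1·0.0480 + 0.85·0.9520) ≈ 0.0059
After 'fail': P(defective) = 0.9·0.0059 / (0.9·0.0059 + 0.15·0.9941) ≈ 0.0344
After 'fail': P(defective) = 0.9·0.0344 / (0.9·0.0344 + 0.15·0.9656) ≈ 0.1760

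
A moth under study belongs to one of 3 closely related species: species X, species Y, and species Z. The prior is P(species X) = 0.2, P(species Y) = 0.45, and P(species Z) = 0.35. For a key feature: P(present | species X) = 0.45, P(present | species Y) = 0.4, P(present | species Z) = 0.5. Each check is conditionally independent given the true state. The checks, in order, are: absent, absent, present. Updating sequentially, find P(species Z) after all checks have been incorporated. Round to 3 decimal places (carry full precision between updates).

0.322

After 'absent': normaliser = 0.55·0.2000 + 0.6·0.4500 + 0.5·0.3500; P(species X) ≈ 0.1982, P(species Y) ≈ 0.4865, P(species Z) ≈ 0.3153
After 'absent': normaliser = 0.55·0.1982 + 0.6·0.4865 + 0.5·0.3153; P(species X) ≈ 0.1952, P(species Y) ≈ 0.5226, P(species Z) ≈ 0.2823
After 'present': normaliser = 0.45·0.1952 + 0.4·0.5226 + 0.5·0.2823; P(species X) ≈ 0.2005, P(species Y) ≈ 0.4773, P(species Z) ≈ 0.3222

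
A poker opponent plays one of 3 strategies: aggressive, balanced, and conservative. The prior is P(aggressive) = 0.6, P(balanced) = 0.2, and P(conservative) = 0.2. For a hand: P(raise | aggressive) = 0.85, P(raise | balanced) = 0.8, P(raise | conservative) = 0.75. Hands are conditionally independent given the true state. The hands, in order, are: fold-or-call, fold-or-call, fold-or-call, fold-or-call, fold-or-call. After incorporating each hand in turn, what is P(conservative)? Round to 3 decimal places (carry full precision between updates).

0.641

After 'fold-or-call': normaliser = 0.15·0.6000 + 0.2·0.2000 + 0.25·0.2000; P(aggressive) ≈ 0.5000, P(balanced) ≈ 0.2222, P(conservative) ≈ 0.2778
After 'fold-or-call': normaliser = 0.15·0.5000 + 0.2·0.2222 + 0.25·0.2778; P(aggressive) ≈ 0.3971, P(balanced) ≈ 0.2353, P(conservative) ≈ 0.3676
After 'fold-or-call': normaliser = 0.15·0.3971 + 0.2·0.2353 + 0.25·0.3676; P(aggressive) ≈ 0.3000, P(balanced) ≈ 0.2370, P(conservative) ≈ 0.4630
After 'fold-or-call': normaliser = 0.15·0.3000 + 0.2·0.2370 + 0.25·0.4630; P(aggressive) ≈ 0.2162, P(balanced) ≈ 0.2278, P(conservative) ≈ 0.5560
After 'fold-or-call': normaliser = 0.15·0.2162 + 0.2·0.2278 + 0.25·0.5560; P(aggressive) ≈ 0.1494, P(balanced) ≈ 0.2099, P(conservative) ≈ 0.6406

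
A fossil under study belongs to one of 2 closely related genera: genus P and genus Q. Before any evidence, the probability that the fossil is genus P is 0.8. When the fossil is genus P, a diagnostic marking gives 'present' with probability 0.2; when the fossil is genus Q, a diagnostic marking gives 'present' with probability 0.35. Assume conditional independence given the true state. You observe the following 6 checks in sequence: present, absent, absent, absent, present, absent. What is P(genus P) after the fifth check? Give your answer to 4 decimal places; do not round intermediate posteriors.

0.7089

After 'present': P(genus P) = 0.2·0.8000 / (0.2·0.8000 + 0.35·0.2000) ≈ 0.6957
After 'absent': P(genus P) = 0.8·0.6957 / (0.8·0.6957 + 0.65·0.3043) ≈ 0.7378
After 'absent': P(genus P) = 0.8·0.7378 / (0.8·0.7378 + 0.65·0.2622) ≈ 0.7759
After 'absent': P(genus P) = 0.8·0.7759 / (0.8·0.7759 + 0.65·0.2241) ≈ 0.8099
After 'present': P(genus P) = 0.2·0.8099 / (0.2·0.8099 + 0.35·0.1901) ≈ 0.7089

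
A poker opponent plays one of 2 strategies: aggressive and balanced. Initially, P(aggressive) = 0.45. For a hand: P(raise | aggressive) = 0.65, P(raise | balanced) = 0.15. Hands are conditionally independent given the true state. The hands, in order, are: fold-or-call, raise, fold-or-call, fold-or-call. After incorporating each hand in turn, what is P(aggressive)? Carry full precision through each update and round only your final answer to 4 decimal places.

0.1984

After 'fold-or-call': P(aggressive) = 0.35·0.4500 / (0.35·0.4500 + 0.85·0.5500) ≈ 0.2520
After 'raise': P(aggressive) = 0.65·0.2520 / (0.65·0.2520 + 0.15·0.7480) ≈ 0.5935
After 'fold-or-call': P(aggressive) = 0.35·0.5935 / (0.35·0.5935 + 0.85·0.4065) ≈ 0.3754
After 'fold-or-call': P(aggressive) = 0.35·0.3754 / (0.35·0.3754 + 0.85·0.6246) ≈ 0.1984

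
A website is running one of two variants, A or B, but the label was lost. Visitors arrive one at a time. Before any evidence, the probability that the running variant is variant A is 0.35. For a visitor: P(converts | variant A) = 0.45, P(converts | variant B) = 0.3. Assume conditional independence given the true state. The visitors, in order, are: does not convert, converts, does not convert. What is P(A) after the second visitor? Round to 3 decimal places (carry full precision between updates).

0.388

Apply Bayes' rule sequentially, carrying P(A) forward.
After 'does not convert': P(A) = 0.55·0.3500 / (0.55·0.3500 + 0.7·0.6500) ≈ 0.2973
After 'converts': P(A) = 0.45·0.2973 / (0.45·0.2973 + 0.3·0.7027) ≈ 0.3882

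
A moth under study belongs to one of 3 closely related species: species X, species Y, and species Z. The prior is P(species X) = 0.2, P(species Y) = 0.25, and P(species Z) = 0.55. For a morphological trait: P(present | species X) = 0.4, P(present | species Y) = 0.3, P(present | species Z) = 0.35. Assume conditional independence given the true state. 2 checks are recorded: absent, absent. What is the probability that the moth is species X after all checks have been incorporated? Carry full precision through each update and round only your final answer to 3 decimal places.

0.169

Apply Bayes' rule sequentially, carrying P(species X) forward.
After 'absent': normaliser = 0.6·0.2000 + 0.7·0.2500 + 0.65·0.5500; P(species X) ≈ 0.1839, P(species Y) ≈ 0.2682, P(species Z) ≈ 0.5479
After 'absent': normaliser = 0.6·0.1839 + 0.7·0.2682 + 0.65·0.5479; P(species X) ≈ 0.1687, P(species Y) ≈ 0.2870, P(species Z) ≈ 0.5444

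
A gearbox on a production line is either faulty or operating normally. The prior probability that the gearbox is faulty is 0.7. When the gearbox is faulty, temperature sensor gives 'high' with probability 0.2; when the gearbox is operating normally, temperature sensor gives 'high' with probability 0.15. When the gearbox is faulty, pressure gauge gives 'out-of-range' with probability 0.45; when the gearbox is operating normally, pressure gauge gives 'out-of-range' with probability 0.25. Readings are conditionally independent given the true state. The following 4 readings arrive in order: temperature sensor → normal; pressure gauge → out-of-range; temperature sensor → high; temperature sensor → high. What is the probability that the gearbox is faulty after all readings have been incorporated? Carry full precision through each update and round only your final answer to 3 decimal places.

Apply Bayes' rule sequentially, carrying P(faulty) forward.
After temperature sensor='normal': P(faulty) = 0.8·0.7000 / (0.8·0.7000 + 0.85·0.3000) ≈ 0.6871
After pressure gauge='out-of-range': P(faulty) = 0.45·0.6871 / (0.45·0.6871 + 0.25·0.3129) ≈ 0.7981
After temperature sensor='high': P(faulty) = 0.2·0.7981 / (0.2·0.7981 + 0.15·0.2019) ≈ 0.8405
After temperature sensor='high': P(faulty) = 0.2·0.8405 / (0.2·0.8405 + 0.15·0.1595) ≈ 0.8754

0.875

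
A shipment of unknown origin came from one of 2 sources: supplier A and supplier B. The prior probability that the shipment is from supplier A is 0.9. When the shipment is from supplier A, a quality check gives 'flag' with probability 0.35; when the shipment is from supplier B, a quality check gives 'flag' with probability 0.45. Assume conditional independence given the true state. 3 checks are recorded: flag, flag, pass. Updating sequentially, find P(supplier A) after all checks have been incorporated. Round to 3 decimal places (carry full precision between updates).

0.865

Apply Bayes' rule sequentially, carrying P(supplier A) forward.
After 'flag': P(supplier A) = 0.35·0.9000 / (0.35·0.9000 + 0.45·0.1000) ≈ 0.8750
After 'flag': P(supplier A) = 0.35·0.8750 / (0.35·0.8750 + 0.45·0.1250) ≈ 0.8448
After 'pass': P(supplier A) = 0.65·0.8448 / (0.65·0.8448 + 0.55·0.1552) ≈ 0.8655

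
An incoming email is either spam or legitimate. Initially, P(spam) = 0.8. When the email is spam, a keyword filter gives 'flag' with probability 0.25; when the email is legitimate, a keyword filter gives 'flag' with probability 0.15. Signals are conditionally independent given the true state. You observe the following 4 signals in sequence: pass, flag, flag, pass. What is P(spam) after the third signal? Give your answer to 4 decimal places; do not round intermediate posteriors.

After 'pass': P(spam) = 0.75·0.8000 / (0.75·0.8000 + 0.85·0.2000) ≈ 0.7792
After 'flag': P(spam) = 0.25·0.7792 / (0.25·0.7792 + 0.15·0.2208) ≈ 0.8547
After 'flag': P(spam) = 0.25·0.8547 / (0.25·0.8547 + 0.15·0.1453) ≈ 0.9074

0.9074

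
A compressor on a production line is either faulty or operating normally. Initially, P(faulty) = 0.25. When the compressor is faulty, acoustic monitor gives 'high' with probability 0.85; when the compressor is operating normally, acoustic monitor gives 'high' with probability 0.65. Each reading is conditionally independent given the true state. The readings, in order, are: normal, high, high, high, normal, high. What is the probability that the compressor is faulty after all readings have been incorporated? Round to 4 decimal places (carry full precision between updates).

Apply Bayes' rule sequentially, carrying P(faulty) forward.
After 'normal': P(faulty) = 0.15·0.2500 / (0.15·0.2500 + 0.35·0.7500) ≈ 0.1250
After 'high': P(faulty) = 0.85·0.1250 / (0.85·0.1250 + 0.65·0.8750) ≈ 0.1574
After 'high': P(faulty) = 0.85·0.1574 / (0.85·0.1574 + 0.65·0.8426) ≈ 0.1963
After 'high': P(faulty) = 0.85·0.1963 / (0.85·0.1963 + 0.65·0.8037) ≈ 0.2421
After 'normal': P(faulty) = 0.15·0.2421 / (0.15·0.2421 + 0.35·0.7579) ≈ 0.1204
After 'high': P(faulty) = 0.85·0.1204 / (0.85·0.1204 + 0.65·0.8796) ≈ 0.1519

0.1519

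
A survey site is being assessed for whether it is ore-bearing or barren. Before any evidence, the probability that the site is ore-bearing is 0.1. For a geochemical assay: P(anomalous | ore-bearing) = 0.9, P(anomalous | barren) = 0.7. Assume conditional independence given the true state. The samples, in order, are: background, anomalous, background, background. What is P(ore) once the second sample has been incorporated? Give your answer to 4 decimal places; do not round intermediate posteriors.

After 'background': P(ore) = 0.1·0.1000 / (0.1·0.1000 + 0.3·0.9000) ≈ 0.0357
After 'anomalous': P(ore) = 0.9·0.0357 / (0.9·0.0357 + 0.7·0.9643) ≈ 0.0455

0.0455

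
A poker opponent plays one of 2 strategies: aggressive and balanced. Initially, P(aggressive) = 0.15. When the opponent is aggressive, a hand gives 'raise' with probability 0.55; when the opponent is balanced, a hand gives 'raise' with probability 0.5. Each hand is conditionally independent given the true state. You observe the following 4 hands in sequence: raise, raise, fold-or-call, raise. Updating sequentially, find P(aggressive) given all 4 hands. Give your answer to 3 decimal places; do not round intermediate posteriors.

0.175

Each posterior becomes the prior for the next update.
After 'raise': P(aggressive) = 0.55·0.1500 / (0.55·0.1500 + 0.5·0.8500) ≈ 0.1626
After 'raise': P(aggressive) = 0.55·0.1626 / (0.55·0.1626 + 0.5·0.8374) ≈ 0.1760
After 'fold-or-call': P(aggressive) = 0.45·0.1760 / (0.45·0.1760 + 0.5·0.8240) ≈ 0.1612
After 'raise': P(aggressive) = 0.55·0.1612 / (0.55·0.1612 + 0.5·0.8388) ≈ 0.1745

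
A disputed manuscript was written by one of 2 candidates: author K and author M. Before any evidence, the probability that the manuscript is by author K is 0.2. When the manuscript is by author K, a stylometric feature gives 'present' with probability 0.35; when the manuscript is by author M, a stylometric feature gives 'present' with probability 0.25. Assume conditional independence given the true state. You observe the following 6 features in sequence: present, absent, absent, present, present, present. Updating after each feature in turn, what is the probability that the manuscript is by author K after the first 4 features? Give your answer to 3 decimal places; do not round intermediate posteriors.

0.269

Apply Bayes' rule sequentially, carrying P(author K) forward.
After 'present': P(author K) = 0.35·0.2000 / (0.35·0.2000 + 0.25·0.8000) ≈ 0.2593
After 'absent': P(author K) = 0.65·0.2593 / (0.65·0.2593 + 0.75·0.7407) ≈ 0.2327
After 'absent': P(author K) = 0.65·0.2327 / (0.65·0.2327 + 0.75·0.7673) ≈ 0.2082
After 'present': P(author K) = 0.35·0.2082 / (0.35·0.2082 + 0.25·0.7918) ≈ 0.2690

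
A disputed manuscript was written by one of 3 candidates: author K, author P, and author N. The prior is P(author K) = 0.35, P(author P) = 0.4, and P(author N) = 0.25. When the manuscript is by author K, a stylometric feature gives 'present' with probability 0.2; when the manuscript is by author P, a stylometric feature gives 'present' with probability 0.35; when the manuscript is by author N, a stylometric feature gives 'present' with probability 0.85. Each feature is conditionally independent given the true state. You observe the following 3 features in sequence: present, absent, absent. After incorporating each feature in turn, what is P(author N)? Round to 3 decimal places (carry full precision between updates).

0.044

Each posterior becomes the prior for the next update.
After 'present': normaliser = 0.2·0.3500 + 0.35·0.4000 + 0.85·0.2500; P(author K) ≈ 0.1657, P(author P) ≈ 0.3314, P(author N) ≈ 0.5030
After 'absent': normaliser = 0.8·0.1657 + 0.65·0.3314 + 0.15·0.5030; P(author K) ≈ 0.3131, P(author P) ≈ 0.5087, P(author N) ≈ 0.1782
After 'absent': normaliser = 0.8·0.3131 + 0.65·0.5087 + 0.15·0.1782; P(author K) ≈ 0.4120, P(author P) ≈ 0.5440, P(author N) ≈ 0.0440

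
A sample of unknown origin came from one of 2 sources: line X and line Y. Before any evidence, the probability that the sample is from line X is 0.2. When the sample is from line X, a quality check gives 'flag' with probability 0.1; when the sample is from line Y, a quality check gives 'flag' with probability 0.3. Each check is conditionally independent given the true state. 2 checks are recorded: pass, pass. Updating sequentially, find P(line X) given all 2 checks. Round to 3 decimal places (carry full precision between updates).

0.292

Each posterior becomes the prior for the next update.
After 'pass': P(line X) = 0.9·0.2000 / (0.9·0.2000 + 0.7·0.8000) ≈ 0.2432
After 'pass': P(line X) = 0.9·0.2432 / (0.9·0.2432 + 0.7·0.7568) ≈ 0.2924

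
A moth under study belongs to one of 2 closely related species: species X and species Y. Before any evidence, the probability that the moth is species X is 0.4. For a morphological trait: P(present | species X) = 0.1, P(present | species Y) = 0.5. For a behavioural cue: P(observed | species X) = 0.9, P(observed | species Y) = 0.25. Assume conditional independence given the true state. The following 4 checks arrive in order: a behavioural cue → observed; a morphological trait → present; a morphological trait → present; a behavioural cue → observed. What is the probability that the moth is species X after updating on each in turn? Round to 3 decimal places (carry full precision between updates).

Each posterior becomes the prior for the next update.
After a behavioural cue='observed': P(species X) = 0.9·0.4000 / (0.9·0.4000 + 0.25·0.6000) ≈ 0.7059
After a morphological trait='present': P(species X) = 0.1·0.7059 / (0.1·0.7059 + 0.5·0.2941) ≈ 0.3243
After a morphological trait='present': P(species X) = 0.1·0.3243 / (0.1·0.3243 + 0.5·0.6757) ≈ 0.0876
After a behavioural cue='observed': P(species X) = 0.9·0.0876 / (0.9·0.0876 + 0.25·0.9124) ≈ 0.2568

0.257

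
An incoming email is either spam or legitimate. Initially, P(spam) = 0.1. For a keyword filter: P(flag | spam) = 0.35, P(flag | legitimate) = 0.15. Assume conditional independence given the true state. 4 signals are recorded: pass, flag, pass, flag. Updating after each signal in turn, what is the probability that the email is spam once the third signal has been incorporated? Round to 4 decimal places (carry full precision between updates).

Each posterior becomes the prior for the next update.
After 'pass': P(spam) = 0.65·0.1000 / (0.65·0.1000 + 0.85·0.9000) ≈ 0.0783
After 'flag': P(spam) = 0.35·0.0783 / (0.35·0.0783 + 0.15·0.9217) ≈ 0.1655
After 'pass': P(spam) = 0.65·0.1655 / (0.65·0.1655 + 0.85·0.8345) ≈ 0.1316

0.1316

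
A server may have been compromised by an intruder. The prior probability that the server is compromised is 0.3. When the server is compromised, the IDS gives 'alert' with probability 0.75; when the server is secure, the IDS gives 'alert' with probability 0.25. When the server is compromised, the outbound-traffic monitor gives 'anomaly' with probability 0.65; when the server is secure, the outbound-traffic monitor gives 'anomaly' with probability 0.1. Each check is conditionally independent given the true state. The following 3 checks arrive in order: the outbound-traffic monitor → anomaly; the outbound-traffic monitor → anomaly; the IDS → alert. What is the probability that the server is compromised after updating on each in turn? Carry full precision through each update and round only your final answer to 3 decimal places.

Apply Bayes' rule sequentially, carrying P(compromised) forward.
After the outbound-traffic monitor='anomaly': P(compromised) = 0.65·0.3000 / (0.65·0.3000 + 0.1·0.7000) ≈ 0.7358
After the outbound-traffic monitor='anomaly': P(compromised) = 0.65·0.7358 / (0.65·0.7358 + 0.1·0.2642) ≈ 0.9477
After the IDS='alert': P(compromised) = 0.75·0.9477 / (0.75·0.9477 + 0.25·0.0523) ≈ 0.9819

0.982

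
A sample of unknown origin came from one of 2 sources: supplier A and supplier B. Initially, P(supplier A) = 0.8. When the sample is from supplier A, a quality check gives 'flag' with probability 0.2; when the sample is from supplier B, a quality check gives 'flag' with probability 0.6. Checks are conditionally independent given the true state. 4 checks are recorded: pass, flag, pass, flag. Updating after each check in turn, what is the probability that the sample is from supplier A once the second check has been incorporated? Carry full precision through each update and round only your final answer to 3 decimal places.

0.727

After 'pass': P(supplier A) = 0.8·0.8000 / (0.8·0.8000 + 0.4·0.2000) ≈ 0.8889
After 'flag': P(supplier A) = 0.2·0.8889 / (0.2·0.8889 + 0.6·0.1111) ≈ 0.7273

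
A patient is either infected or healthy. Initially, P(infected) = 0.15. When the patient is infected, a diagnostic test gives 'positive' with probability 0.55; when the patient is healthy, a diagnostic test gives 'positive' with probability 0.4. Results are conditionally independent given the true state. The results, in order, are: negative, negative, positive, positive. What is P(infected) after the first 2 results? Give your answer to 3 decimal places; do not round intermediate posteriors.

0.090

After 'negative': P(infected) = 0.45·0.1500 / (0.45·0.1500 + 0.6·0.8500) ≈ 0.1169
After 'negative': P(infected) = 0.45·0.1169 / (0.45·0.1169 + 0.6·0.8831) ≈ 0.0903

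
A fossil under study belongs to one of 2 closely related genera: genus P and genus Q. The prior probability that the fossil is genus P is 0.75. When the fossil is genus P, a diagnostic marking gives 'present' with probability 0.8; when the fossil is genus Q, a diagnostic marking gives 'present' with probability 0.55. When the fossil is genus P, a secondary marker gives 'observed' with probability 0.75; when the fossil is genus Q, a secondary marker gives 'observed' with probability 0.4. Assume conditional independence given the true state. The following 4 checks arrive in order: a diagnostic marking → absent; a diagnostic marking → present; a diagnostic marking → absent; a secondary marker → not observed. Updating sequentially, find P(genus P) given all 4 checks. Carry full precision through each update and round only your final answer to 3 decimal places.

0.264

After a diagnostic marking='absent': P(genus P) = 0.2·0.7500 / (0.2·0.7500 + 0.45·0.2500) ≈ 0.5714
After a diagnostic marking='present': P(genus P) = 0.8·0.5714 / (0.8·0.5714 + 0.55·0.4286) ≈ 0.6598
After a diagnostic marking='absent': P(genus P) = 0.2·0.6598 / (0.2·0.6598 + 0.45·0.3402) ≈ 0.4629
After a secondary marker='not observed': P(genus P) = 0.25·0.4629 / (0.25·0.4629 + 0.6·0.5371) ≈ 0.2642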